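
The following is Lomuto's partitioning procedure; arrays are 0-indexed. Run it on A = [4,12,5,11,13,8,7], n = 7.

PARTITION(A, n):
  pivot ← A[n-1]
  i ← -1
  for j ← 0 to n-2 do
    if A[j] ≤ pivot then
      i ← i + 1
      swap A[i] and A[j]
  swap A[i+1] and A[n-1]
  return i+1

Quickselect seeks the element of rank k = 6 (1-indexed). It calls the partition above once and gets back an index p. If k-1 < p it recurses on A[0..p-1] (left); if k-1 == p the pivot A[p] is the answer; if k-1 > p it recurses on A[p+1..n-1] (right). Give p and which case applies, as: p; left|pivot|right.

pivot = A[6] = 7; i = -1
j=0: A[0]=4 ≤ 7 → i=0, swap A[0],A[0] (no change) → [4,12,5,11,13,8,7]
j=1: A[1]=12 > 7 → no swap
j=2: A[2]=5 ≤ 7 → i=1, swap A[1],A[2] → [4,5,12,11,13,8,7]
j=3: A[3]=11 > 7 → no swap
j=4: A[4]=13 > 7 → no swap
j=5: A[5]=8 > 7 → no swap
final swap A[2],A[6] → [4,5,7,11,13,8,12]; return 2
p = 2; k-1 = 5 > 2 ⇒ right

2; right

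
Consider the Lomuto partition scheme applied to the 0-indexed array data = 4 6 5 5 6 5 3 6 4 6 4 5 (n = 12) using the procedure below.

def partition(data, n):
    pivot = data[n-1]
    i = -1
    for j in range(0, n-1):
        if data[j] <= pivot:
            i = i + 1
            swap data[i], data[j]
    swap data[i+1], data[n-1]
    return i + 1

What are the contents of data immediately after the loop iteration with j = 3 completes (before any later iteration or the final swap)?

pivot=5, i=-1
j=0: 4≤5, i=0, swap(0,0) ⇒ 4 6 5 5 6 5 3 6 4 6 4 5
j=1: 6>5, skip
j=2: 5≤5, i=1, swap(1,2) ⇒ 4 5 6 5 6 5 3 6 4 6 4 5
j=3: 5≤5, i=2, swap(2,3) ⇒ 4 5 5 6 6 5 3 6 4 6 4 5
(after j=3) data = 4 5 5 6 6 5 3 6 4 6 4 5

4 5 5 6 6 5 3 6 4 6 4 5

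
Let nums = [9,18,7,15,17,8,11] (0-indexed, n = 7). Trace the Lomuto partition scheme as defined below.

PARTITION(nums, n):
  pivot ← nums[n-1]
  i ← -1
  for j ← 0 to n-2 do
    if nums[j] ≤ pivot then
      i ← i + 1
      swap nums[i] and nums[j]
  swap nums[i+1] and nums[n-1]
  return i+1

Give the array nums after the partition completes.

[9,7,8,11,17,18,15]

pivot=11, i=-1
j=0: 9≤11, i=0, swap(0,0) ⇒ [9,18,7,15,17,8,11]
j=1: 18>11, skip
j=2: 7≤11, i=1, swap(1,2) ⇒ [9,7,18,15,17,8,11]
j=3: 15>11, skip
j=4: 17>11, skip
j=5: 8≤11, i=2, swap(2,5) ⇒ [9,7,8,15,17,18,11]
swap(3,6) ⇒ [9,7,8,11,17,18,15]; return 3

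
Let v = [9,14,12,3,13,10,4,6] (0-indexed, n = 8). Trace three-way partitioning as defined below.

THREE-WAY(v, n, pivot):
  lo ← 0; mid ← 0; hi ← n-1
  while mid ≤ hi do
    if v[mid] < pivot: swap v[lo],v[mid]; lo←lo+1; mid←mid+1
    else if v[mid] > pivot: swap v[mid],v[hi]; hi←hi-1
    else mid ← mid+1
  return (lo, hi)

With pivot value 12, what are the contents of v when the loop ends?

[9,6,3,4,10,12,13,14]

lo=0 mid=0 hi=7
9<12: swap(0,0), lo=1 mid=1 ⇒ [9,14,12,3,13,10,4,6]
14>12: swap(1,7), hi=6 ⇒ [9,6,12,3,13,10,4,14]
6<12: swap(1,1), lo=2 mid=2 ⇒ [9,6,12,3,13,10,4,14]
12=12: mid=3
3<12: swap(2,3), lo=3 mid=4 ⇒ [9,6,3,12,13,10,4,14]
13>12: swap(4,6), hi=5 ⇒ [9,6,3,12,4,10,13,14]
4<12: swap(3,4), lo=4 mid=5 ⇒ [9,6,3,4,12,10,13,14]
10<12: swap(4,5), lo=5 mid=6 ⇒ [9,6,3,4,10,12,13,14]
done. lo=5 hi=5; v=[9,6,3,4,10,12,13,14]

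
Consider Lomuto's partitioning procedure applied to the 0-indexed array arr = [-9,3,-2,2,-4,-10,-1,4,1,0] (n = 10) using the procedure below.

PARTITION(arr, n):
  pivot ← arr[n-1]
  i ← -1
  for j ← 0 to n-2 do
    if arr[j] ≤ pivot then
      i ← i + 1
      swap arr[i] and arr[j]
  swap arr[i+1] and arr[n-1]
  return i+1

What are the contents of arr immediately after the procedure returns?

[-9,-2,-4,-10,-1,0,3,4,1,2]

pivot = arr[9] = 0; i = -1
j=0: arr[0]=-9 ≤ 0 → i=0, swap arr[0],arr[0] (no change) → [-9,3,-2,2,-4,-10,-1,4,1,0]
j=1: arr[1]=3 > 0 → no swap
j=2: arr[2]=-2 ≤ 0 → i=1, swap arr[1],arr[2] → [-9,-2,3,2,-4,-10,-1,4,1,0]
j=3: arr[3]=2 > 0 → no swap
j=4: arr[4]=-4 ≤ 0 → i=2, swap arr[2],arr[4] → [-9,-2,-4,2,3,-10,-1,4,1,0]
j=5: arr[5]=-10 ≤ 0 → i=3, swap arr[3],arr[5] → [-9,-2,-4,-10,3,2,-1,4,1,0]
j=6: arr[6]=-1 ≤ 0 → i=4, swap arr[4],arr[6] → [-9,-2,-4,-10,-1,2,3,4,1,0]
j=7: arr[7]=4 > 0 → no swap
j=8: arr[8]=1 > 0 → no swap
final swap arr[5],arr[9] → [-9,-2,-4,-10,-1,0,3,4,1,2]; return 5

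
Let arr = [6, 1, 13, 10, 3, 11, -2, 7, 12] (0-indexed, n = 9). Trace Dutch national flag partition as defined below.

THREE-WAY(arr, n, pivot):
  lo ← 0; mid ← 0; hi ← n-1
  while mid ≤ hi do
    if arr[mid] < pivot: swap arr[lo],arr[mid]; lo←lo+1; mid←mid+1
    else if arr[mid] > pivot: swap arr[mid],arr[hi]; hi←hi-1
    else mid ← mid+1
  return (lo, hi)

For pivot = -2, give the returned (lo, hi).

lo=0 mid=0 hi=8
6>-2: swap(0,8), hi=7 ⇒ [12, 1, 13, 10, 3, 11, -2, 7, 6]
12>-2: swap(0,7), hi=6 ⇒ [7, 1, 13, 10, 3, 11, -2, 12, 6]
7>-2: swap(0,6), hi=5 ⇒ [-2, 1, 13, 10, 3, 11, 7, 12, 6]
-2=-2: mid=1
1>-2: swap(1,5), hi=4 ⇒ [-2, 11, 13, 10, 3, 1, 7, 12, 6]
11>-2: swap(1,4), hi=3 ⇒ [-2, 3, 13, 10, 11, 1, 7, 12, 6]
3>-2: swap(1,3), hi=2 ⇒ [-2, 10, 13, 3, 11, 1, 7, 12, 6]
10>-2: swap(1,2), hi=1 ⇒ [-2, 13, 10, 3, 11, 1, 7, 12, 6]
13>-2: swap(1,1), hi=0 ⇒ [-2, 13, 10, 3, 11, 1, 7, 12, 6]
done. lo=0 hi=0; arr=[-2, 13, 10, 3, 11, 1, 7, 12, 6]

(0, 0)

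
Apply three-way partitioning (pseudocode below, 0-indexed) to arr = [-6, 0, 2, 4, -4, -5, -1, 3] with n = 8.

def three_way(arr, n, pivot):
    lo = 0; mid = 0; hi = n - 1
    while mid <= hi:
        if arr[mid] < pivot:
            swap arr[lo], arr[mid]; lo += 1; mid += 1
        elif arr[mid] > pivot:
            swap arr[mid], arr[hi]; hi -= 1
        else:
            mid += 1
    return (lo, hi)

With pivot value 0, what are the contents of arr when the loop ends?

pivot = 0; lo=0, mid=0, hi=7
arr[mid]=-6<0: swap arr[0],arr[0]; lo=1,mid=1 → [-6, 0, 2, 4, -4, -5, -1, 3]
arr[mid]=0=0: mid=2
arr[mid]=2>0: swap arr[2],arr[7]; hi=6 → [-6, 0, 3, 4, -4, -5, -1, 2]
arr[mid]=3>0: swap arr[2],arr[6]; hi=5 → [-6, 0, -1, 4, -4, -5, 3, 2]
arr[mid]=-1<0: swap arr[1],arr[2]; lo=2,mid=3 → [-6, -1, 0, 4, -4, -5, 3, 2]
arr[mid]=4>0: swap arr[3],arr[5]; hi=4 → [-6, -1, 0, -5, -4, 4, 3, 2]
arr[mid]=-5<0: swap arr[2],arr[3]; lo=3,mid=4 → [-6, -1, -5, 0, -4, 4, 3, 2]
arr[mid]=-4<0: swap arr[3],arr[4]; lo=4,mid=5 → [-6, -1, -5, -4, 0, 4, 3, 2]
end: lo=4, hi=4; arr = [-6, -1, -5, -4, 0, 4, 3, 2]

[-6, -1, -5, -4, 0, 4, 3, 2]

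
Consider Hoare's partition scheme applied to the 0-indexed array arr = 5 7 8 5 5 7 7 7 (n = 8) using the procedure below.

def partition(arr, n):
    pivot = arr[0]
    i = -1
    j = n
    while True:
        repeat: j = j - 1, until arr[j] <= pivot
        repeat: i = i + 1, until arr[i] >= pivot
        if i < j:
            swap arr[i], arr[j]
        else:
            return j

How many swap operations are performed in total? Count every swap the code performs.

pivot = arr[0] = 5; i = -1, j = 8
j→4 (arr[4]=5≤5), i→0 (arr[0]=5≥5); i<j, swap → 5 7 8 5 5 7 7 7
j→3 (arr[3]=5≤5), i→1 (arr[1]=7≥5); i<j, swap → 5 5 8 7 5 7 7 7
j→1, i→2; i≥j, return j=1. arr = 5 5 8 7 5 7 7 7

2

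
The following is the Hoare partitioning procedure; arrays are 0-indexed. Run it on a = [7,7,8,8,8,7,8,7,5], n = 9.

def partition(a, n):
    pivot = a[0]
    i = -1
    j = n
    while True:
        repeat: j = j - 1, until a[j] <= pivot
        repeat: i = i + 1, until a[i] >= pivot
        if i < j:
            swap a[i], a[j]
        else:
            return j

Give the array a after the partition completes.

[5,7,7,8,8,8,8,7,7]

pivot = a[0] = 7; i = -1, j = 9
j→8 (a[8]=5≤7), i→0 (a[0]=7≥7); i<j, swap → [5,7,8,8,8,7,8,7,7]
j→7 (a[7]=7≤7), i→1 (a[1]=7≥7); i<j, swap → [5,7,8,8,8,7,8,7,7]
j→5 (a[5]=7≤7), i→2 (a[2]=8≥7); i<j, swap → [5,7,7,8,8,8,8,7,7]
j→2, i→3; i≥j, return j=2. a = [5,7,7,8,8,8,8,7,7]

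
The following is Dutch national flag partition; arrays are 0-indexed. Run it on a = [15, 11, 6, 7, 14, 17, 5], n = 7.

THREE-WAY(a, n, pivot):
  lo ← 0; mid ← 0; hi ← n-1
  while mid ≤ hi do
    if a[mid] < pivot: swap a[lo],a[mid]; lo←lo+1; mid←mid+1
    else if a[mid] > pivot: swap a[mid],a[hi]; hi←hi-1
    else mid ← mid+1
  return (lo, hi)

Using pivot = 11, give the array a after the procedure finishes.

pivot = 11; lo=0, mid=0, hi=6
a[mid]=15>11: swap a[0],a[6]; hi=5 → [5, 11, 6, 7, 14, 17, 15]
a[mid]=5<11: swap a[0],a[0]; lo=1,mid=1 → [5, 11, 6, 7, 14, 17, 15]
a[mid]=11=11: mid=2
a[mid]=6<11: swap a[1],a[2]; lo=2,mid=3 → [5, 6, 11, 7, 14, 17, 15]
a[mid]=7<11: swap a[2],a[3]; lo=3,mid=4 → [5, 6, 7, 11, 14, 17, 15]
a[mid]=14>11: swap a[4],a[5]; hi=4 → [5, 6, 7, 11, 17, 14, 15]
a[mid]=17>11: swap a[4],a[4]; hi=3 → [5, 6, 7, 11, 17, 14, 15]
end: lo=3, hi=3; a = [5, 6, 7, 11, 17, 14, 15]

[5, 6, 7, 11, 17, 14, 15]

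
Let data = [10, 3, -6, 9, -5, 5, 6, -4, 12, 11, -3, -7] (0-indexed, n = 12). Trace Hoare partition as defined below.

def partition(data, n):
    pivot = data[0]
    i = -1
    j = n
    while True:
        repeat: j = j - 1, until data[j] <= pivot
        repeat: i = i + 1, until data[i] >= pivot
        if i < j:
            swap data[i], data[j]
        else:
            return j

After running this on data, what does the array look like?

pivot = data[0] = 10; i = -1, j = 12
j→11 (data[11]=-7≤10), i→0 (data[0]=10≥10); i<j, swap → [-7, 3, -6, 9, -5, 5, 6, -4, 12, 11, -3, 10]
j→10 (data[10]=-3≤10), i→8 (data[8]=12≥10); i<j, swap → [-7, 3, -6, 9, -5, 5, 6, -4, -3, 11, 12, 10]
j→8, i→9; i≥j, return j=8. data = [-7, 3, -6, 9, -5, 5, 6, -4, -3, 11, 12, 10]

[-7, 3, -6, 9, -5, 5, 6, -4, -3, 11, 12, 10]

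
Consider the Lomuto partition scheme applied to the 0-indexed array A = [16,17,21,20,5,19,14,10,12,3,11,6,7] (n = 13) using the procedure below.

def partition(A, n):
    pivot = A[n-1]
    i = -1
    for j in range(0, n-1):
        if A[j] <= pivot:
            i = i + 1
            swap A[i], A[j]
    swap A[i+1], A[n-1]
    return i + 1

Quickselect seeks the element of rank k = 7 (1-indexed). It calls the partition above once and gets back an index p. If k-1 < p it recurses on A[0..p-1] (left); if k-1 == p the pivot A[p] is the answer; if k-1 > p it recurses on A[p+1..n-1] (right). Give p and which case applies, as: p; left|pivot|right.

3; right

pivot=7, i=-1
j=0: 16>7, skip
j=1: 17>7, skip
j=2: 21>7, skip
j=3: 20>7, skip
j=4: 5≤7, i=0, swap(0,4) ⇒ [5,17,21,20,16,19,14,10,12,3,11,6,7]
j=5: 19>7, skip
j=6: 14>7, skip
j=7: 10>7, skip
j=8: 12>7, skip
j=9: 3≤7, i=1, swap(1,9) ⇒ [5,3,21,20,16,19,14,10,12,17,11,6,7]
j=10: 11>7, skip
j=11: 6≤7, i=2, swap(2,11) ⇒ [5,3,6,20,16,19,14,10,12,17,11,21,7]
swap(3,12) ⇒ [5,3,6,7,16,19,14,10,12,17,11,21,20]; return 3
p = 3; k-1 = 6 > 3 ⇒ right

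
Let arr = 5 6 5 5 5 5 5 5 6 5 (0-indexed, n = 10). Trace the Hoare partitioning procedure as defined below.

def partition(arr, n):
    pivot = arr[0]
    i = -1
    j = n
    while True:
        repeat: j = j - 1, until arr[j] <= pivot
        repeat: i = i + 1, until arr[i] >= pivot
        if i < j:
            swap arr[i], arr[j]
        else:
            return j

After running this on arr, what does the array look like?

pivot=5
j stops at 9 (5), i stops at 0 (5); swap ⇒ 5 6 5 5 5 5 5 5 6 5
j stops at 7 (5), i stops at 1 (6); swap ⇒ 5 5 5 5 5 5 5 6 6 5
j stops at 6 (5), i stops at 2 (5); swap ⇒ 5 5 5 5 5 5 5 6 6 5
j stops at 5 (5), i stops at 3 (5); swap ⇒ 5 5 5 5 5 5 5 6 6 5
j stops at 4, i stops at 4; i≥j ⇒ return 4. arr=5 5 5 5 5 5 5 6 6 5

5 5 5 5 5 5 5 6 6 5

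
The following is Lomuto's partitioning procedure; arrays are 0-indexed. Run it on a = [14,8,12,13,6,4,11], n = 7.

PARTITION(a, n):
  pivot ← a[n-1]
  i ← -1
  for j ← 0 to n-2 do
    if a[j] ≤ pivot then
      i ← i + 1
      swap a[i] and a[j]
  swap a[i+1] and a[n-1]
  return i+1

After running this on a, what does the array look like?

pivot = a[6] = 11; i = -1
j=0: a[0]=14 > 11 → no swap
j=1: a[1]=8 ≤ 11 → i=0, swap a[0],a[1] → [8,14,12,13,6,4,11]
j=2: a[2]=12 > 11 → no swap
j=3: a[3]=13 > 11 → no swap
j=4: a[4]=6 ≤ 11 → i=1, swap a[1],a[4] → [8,6,12,13,14,4,11]
j=5: a[5]=4 ≤ 11 → i=2, swap a[2],a[5] → [8,6,4,13,14,12,11]
final swap a[3],a[6] → [8,6,4,11,14,12,13]; return 3

[8,6,4,11,14,12,13]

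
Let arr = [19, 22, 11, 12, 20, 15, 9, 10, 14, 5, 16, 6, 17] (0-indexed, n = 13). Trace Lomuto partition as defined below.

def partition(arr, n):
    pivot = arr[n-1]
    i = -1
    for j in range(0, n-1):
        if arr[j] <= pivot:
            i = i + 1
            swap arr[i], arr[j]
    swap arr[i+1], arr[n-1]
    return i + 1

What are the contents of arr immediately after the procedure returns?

[11, 12, 15, 9, 10, 14, 5, 16, 6, 17, 20, 19, 22]

pivot=17, i=-1
j=0: 19>17, skip
j=1: 22>17, skip
j=2: 11≤17, i=0, swap(0,2) ⇒ [11, 22, 19, 12, 20, 15, 9, 10, 14, 5, 16, 6, 17]
j=3: 12≤17, i=1, swap(1,3) ⇒ [11, 12, 19, 22, 20, 15, 9, 10, 14, 5, 16, 6, 17]
j=4: 20>17, skip
j=5: 15≤17, i=2, swap(2,5) ⇒ [11, 12, 15, 22, 20, 19, 9, 10, 14, 5, 16, 6, 17]
j=6: 9≤17, i=3, swap(3,6) ⇒ [11, 12, 15, 9, 20, 19, 22, 10, 14, 5, 16, 6, 17]
j=7: 10≤17, i=4, swap(4,7) ⇒ [11, 12, 15, 9, 10, 19, 22, 20, 14, 5, 16, 6, 17]
j=8: 14≤17, i=5, swap(5,8) ⇒ [11, 12, 15, 9, 10, 14, 22, 20, 19, 5, 16, 6, 17]
j=9: 5≤17, i=6, swap(6,9) ⇒ [11, 12, 15, 9, 10, 14, 5, 20, 19, 22, 16, 6, 17]
j=10: 16≤17, i=7, swap(7,10) ⇒ [11, 12, 15, 9, 10, 14, 5, 16, 19, 22, 20, 6, 17]
j=11: 6≤17, i=8, swap(8,11) ⇒ [11, 12, 15, 9, 10, 14, 5, 16, 6, 22, 20, 19, 17]
swap(9,12) ⇒ [11, 12, 15, 9, 10, 14, 5, 16, 6, 17, 20, 19, 22]; return 9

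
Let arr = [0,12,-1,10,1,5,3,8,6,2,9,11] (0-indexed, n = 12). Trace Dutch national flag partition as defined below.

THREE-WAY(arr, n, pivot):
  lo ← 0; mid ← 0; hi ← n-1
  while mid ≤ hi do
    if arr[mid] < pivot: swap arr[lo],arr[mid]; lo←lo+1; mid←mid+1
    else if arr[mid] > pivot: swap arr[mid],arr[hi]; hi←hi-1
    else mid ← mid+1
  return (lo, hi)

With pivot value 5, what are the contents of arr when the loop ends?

lo=0 mid=0 hi=11
0<5: swap(0,0), lo=1 mid=1 ⇒ [0,12,-1,10,1,5,3,8,6,2,9,11]
12>5: swap(1,11), hi=10 ⇒ [0,11,-1,10,1,5,3,8,6,2,9,12]
11>5: swap(1,10), hi=9 ⇒ [0,9,-1,10,1,5,3,8,6,2,11,12]
9>5: swap(1,9), hi=8 ⇒ [0,2,-1,10,1,5,3,8,6,9,11,12]
2<5: swap(1,1), lo=2 mid=2 ⇒ [0,2,-1,10,1,5,3,8,6,9,11,12]
-1<5: swap(2,2), lo=3 mid=3 ⇒ [0,2,-1,10,1,5,3,8,6,9,11,12]
10>5: swap(3,8), hi=7 ⇒ [0,2,-1,6,1,5,3,8,10,9,11,12]
6>5: swap(3,7), hi=6 ⇒ [0,2,-1,8,1,5,3,6,10,9,11,12]
8>5: swap(3,6), hi=5 ⇒ [0,2,-1,3,1,5,8,6,10,9,11,12]
3<5: swap(3,3), lo=4 mid=4 ⇒ [0,2,-1,3,1,5,8,6,10,9,11,12]
1<5: swap(4,4), lo=5 mid=5 ⇒ [0,2,-1,3,1,5,8,6,10,9,11,12]
5=5: mid=6
done. lo=5 hi=5; arr=[0,2,-1,3,1,5,8,6,10,9,11,12]

[0,2,-1,3,1,5,8,6,10,9,11,12]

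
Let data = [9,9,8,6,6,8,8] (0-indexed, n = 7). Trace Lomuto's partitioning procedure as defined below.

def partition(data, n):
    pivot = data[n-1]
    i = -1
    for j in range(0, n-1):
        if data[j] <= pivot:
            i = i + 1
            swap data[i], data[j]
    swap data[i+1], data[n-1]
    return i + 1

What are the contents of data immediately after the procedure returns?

[8,6,6,8,8,9,9]

pivot = data[6] = 8; i = -1
j=0: data[0]=9 > 8 → no swap
j=1: data[1]=9 > 8 → no swap
j=2: data[2]=8 ≤ 8 → i=0, swap data[0],data[2] → [8,9,9,6,6,8,8]
j=3: data[3]=6 ≤ 8 → i=1, swap data[1],data[3] → [8,6,9,9,6,8,8]
j=4: data[4]=6 ≤ 8 → i=2, swap data[2],data[4] → [8,6,6,9,9,8,8]
j=5: data[5]=8 ≤ 8 → i=3, swap data[3],data[5] → [8,6,6,8,9,9,8]
final swap data[4],data[6] → [8,6,6,8,8,9,9]; return 4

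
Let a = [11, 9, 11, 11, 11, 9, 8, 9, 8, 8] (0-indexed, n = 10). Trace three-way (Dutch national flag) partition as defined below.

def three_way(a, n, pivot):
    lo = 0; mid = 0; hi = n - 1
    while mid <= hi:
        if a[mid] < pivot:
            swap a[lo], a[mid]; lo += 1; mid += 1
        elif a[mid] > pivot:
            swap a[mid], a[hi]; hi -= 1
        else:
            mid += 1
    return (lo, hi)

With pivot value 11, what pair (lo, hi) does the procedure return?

(6, 9)

lo=0 mid=0 hi=9
11=11: mid=1
9<11: swap(0,1), lo=1 mid=2 ⇒ [9, 11, 11, 11, 11, 9, 8, 9, 8, 8]
11=11: mid=3
11=11: mid=4
11=11: mid=5
9<11: swap(1,5), lo=2 mid=6 ⇒ [9, 9, 11, 11, 11, 11, 8, 9, 8, 8]
8<11: swap(2,6), lo=3 mid=7 ⇒ [9, 9, 8, 11, 11, 11, 11, 9, 8, 8]
9<11: swap(3,7), lo=4 mid=8 ⇒ [9, 9, 8, 9, 11, 11, 11, 11, 8, 8]
8<11: swap(4,8), lo=5 mid=9 ⇒ [9, 9, 8, 9, 8, 11, 11, 11, 11, 8]
8<11: swap(5,9), lo=6 mid=10 ⇒ [9, 9, 8, 9, 8, 8, 11, 11, 11, 11]
done. lo=6 hi=9; a=[9, 9, 8, 9, 8, 8, 11, 11, 11, 11]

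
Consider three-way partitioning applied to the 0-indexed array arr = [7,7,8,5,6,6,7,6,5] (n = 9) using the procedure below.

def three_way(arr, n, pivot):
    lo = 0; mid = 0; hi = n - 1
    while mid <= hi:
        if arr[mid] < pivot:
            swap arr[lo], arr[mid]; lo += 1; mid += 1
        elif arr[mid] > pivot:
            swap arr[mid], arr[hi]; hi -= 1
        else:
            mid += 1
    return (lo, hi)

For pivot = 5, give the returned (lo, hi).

(0, 1)

pivot = 5; lo=0, mid=0, hi=8
arr[mid]=7>5: swap arr[0],arr[8]; hi=7 → [5,7,8,5,6,6,7,6,7]
arr[mid]=5=5: mid=1
arr[mid]=7>5: swap arr[1],arr[7]; hi=6 → [5,6,8,5,6,6,7,7,7]
arr[mid]=6>5: swap arr[1],arr[6]; hi=5 → [5,7,8,5,6,6,6,7,7]
arr[mid]=7>5: swap arr[1],arr[5]; hi=4 → [5,6,8,5,6,7,6,7,7]
arr[mid]=6>5: swap arr[1],arr[4]; hi=3 → [5,6,8,5,6,7,6,7,7]
arr[mid]=6>5: swap arr[1],arr[3]; hi=2 → [5,5,8,6,6,7,6,7,7]
arr[mid]=5=5: mid=2
arr[mid]=8>5: swap arr[2],arr[2]; hi=1 → [5,5,8,6,6,7,6,7,7]
end: lo=0, hi=1; arr = [5,5,8,6,6,7,6,7,7]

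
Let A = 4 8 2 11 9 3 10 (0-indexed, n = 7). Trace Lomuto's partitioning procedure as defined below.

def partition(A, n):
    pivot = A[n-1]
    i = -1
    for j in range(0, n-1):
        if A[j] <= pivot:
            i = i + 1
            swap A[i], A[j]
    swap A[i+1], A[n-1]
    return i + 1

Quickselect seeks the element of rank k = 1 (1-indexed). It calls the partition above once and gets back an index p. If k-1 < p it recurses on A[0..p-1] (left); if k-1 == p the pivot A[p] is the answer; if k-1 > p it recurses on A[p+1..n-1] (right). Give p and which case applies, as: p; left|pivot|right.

pivot=10, i=-1
j=0: 4≤10, i=0, swap(0,0) ⇒ 4 8 2 11 9 3 10
j=1: 8≤10, i=1, swap(1,1) ⇒ 4 8 2 11 9 3 10
j=2: 2≤10, i=2, swap(2,2) ⇒ 4 8 2 11 9 3 10
j=3: 11>10, skip
j=4: 9≤10, i=3, swap(3,4) ⇒ 4 8 2 9 11 3 10
j=5: 3≤10, i=4, swap(4,5) ⇒ 4 8 2 9 3 11 10
swap(5,6) ⇒ 4 8 2 9 3 10 11; return 5
p = 5; k-1 = 0 < 5 ⇒ left

5; left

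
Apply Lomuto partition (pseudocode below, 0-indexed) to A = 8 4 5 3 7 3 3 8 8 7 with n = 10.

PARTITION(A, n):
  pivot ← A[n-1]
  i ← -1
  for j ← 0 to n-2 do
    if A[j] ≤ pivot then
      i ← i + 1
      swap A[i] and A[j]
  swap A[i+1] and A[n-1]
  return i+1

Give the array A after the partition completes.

pivot = A[9] = 7; i = -1
j=0: A[0]=8 > 7 → no swap
j=1: A[1]=4 ≤ 7 → i=0, swap A[0],A[1] → 4 8 5 3 7 3 3 8 8 7
j=2: A[2]=5 ≤ 7 → i=1, swap A[1],A[2] → 4 5 8 3 7 3 3 8 8 7
j=3: A[3]=3 ≤ 7 → i=2, swap A[2],A[3] → 4 5 3 8 7 3 3 8 8 7
j=4: A[4]=7 ≤ 7 → i=3, swap A[3],A[4] → 4 5 3 7 8 3 3 8 8 7
j=5: A[5]=3 ≤ 7 → i=4, swap A[4],A[5] → 4 5 3 7 3 8 3 8 8 7
j=6: A[6]=3 ≤ 7 → i=5, swap A[5],A[6] → 4 5 3 7 3 3 8 8 8 7
j=7: A[7]=8 > 7 → no swap
j=8: A[8]=8 > 7 → no swap
final swap A[6],A[9] → 4 5 3 7 3 3 7 8 8 8; return 6

4 5 3 7 3 3 7 8 8 8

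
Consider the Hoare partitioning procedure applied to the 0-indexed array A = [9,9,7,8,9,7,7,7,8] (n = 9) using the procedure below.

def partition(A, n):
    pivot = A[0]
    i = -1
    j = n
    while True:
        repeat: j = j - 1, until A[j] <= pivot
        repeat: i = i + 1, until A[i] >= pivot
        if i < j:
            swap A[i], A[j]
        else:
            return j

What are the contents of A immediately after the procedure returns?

[8,7,7,8,7,7,9,9,9]

pivot=9
j stops at 8 (8), i stops at 0 (9); swap ⇒ [8,9,7,8,9,7,7,7,9]
j stops at 7 (7), i stops at 1 (9); swap ⇒ [8,7,7,8,9,7,7,9,9]
j stops at 6 (7), i stops at 4 (9); swap ⇒ [8,7,7,8,7,7,9,9,9]
j stops at 5, i stops at 6; i≥j ⇒ return 5. A=[8,7,7,8,7,7,9,9,9]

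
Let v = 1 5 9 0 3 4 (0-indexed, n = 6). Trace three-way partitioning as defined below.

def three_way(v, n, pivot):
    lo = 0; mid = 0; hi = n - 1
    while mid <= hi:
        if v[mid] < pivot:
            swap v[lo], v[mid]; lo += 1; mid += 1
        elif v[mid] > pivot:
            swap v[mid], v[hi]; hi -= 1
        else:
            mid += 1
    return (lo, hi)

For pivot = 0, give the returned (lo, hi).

pivot = 0; lo=0, mid=0, hi=5
v[mid]=1>0: swap v[0],v[5]; hi=4 → 4 5 9 0 3 1
v[mid]=4>0: swap v[0],v[4]; hi=3 → 3 5 9 0 4 1
v[mid]=3>0: swap v[0],v[3]; hi=2 → 0 5 9 3 4 1
v[mid]=0=0: mid=1
v[mid]=5>0: swap v[1],v[2]; hi=1 → 0 9 5 3 4 1
v[mid]=9>0: swap v[1],v[1]; hi=0 → 0 9 5 3 4 1
end: lo=0, hi=0; v = 0 9 5 3 4 1

(0, 0)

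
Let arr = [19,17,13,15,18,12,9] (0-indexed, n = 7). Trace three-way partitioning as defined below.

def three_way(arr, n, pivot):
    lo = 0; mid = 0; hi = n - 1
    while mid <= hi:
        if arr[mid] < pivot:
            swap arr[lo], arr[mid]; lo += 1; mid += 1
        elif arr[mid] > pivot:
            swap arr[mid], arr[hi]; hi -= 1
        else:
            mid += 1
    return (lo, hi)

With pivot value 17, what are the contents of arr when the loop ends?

pivot = 17; lo=0, mid=0, hi=6
arr[mid]=19>17: swap arr[0],arr[6]; hi=5 → [9,17,13,15,18,12,19]
arr[mid]=9<17: swap arr[0],arr[0]; lo=1,mid=1 → [9,17,13,15,18,12,19]
arr[mid]=17=17: mid=2
arr[mid]=13<17: swap arr[1],arr[2]; lo=2,mid=3 → [9,13,17,15,18,12,19]
arr[mid]=15<17: swap arr[2],arr[3]; lo=3,mid=4 → [9,13,15,17,18,12,19]
arr[mid]=18>17: swap arr[4],arr[5]; hi=4 → [9,13,15,17,12,18,19]
arr[mid]=12<17: swap arr[3],arr[4]; lo=4,mid=5 → [9,13,15,12,17,18,19]
end: lo=4, hi=4; arr = [9,13,15,12,17,18,19]

[9,13,15,12,17,18,19]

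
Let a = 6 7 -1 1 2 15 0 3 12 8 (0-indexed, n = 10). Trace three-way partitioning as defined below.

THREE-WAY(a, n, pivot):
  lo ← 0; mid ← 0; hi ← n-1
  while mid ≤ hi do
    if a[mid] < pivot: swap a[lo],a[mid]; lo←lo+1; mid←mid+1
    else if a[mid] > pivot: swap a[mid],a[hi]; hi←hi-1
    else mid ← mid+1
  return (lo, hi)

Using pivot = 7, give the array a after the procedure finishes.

6 -1 1 2 3 0 7 12 8 15

pivot = 7; lo=0, mid=0, hi=9
a[mid]=6<7: swap a[0],a[0]; lo=1,mid=1 → 6 7 -1 1 2 15 0 3 12 8
a[mid]=7=7: mid=2
a[mid]=-1<7: swap a[1],a[2]; lo=2,mid=3 → 6 -1 7 1 2 15 0 3 12 8
a[mid]=1<7: swap a[2],a[3]; lo=3,mid=4 → 6 -1 1 7 2 15 0 3 12 8
a[mid]=2<7: swap a[3],a[4]; lo=4,mid=5 → 6 -1 1 2 7 15 0 3 12 8
a[mid]=15>7: swap a[5],a[9]; hi=8 → 6 -1 1 2 7 8 0 3 12 15
a[mid]=8>7: swap a[5],a[8]; hi=7 → 6 -1 1 2 7 12 0 3 8 15
a[mid]=12>7: swap a[5],a[7]; hi=6 → 6 -1 1 2 7 3 0 12 8 15
a[mid]=3<7: swap a[4],a[5]; lo=5,mid=6 → 6 -1 1 2 3 7 0 12 8 15
a[mid]=0<7: swap a[5],a[6]; lo=6,mid=7 → 6 -1 1 2 3 0 7 12 8 15
end: lo=6, hi=6; a = 6 -1 1 2 3 0 7 12 8 15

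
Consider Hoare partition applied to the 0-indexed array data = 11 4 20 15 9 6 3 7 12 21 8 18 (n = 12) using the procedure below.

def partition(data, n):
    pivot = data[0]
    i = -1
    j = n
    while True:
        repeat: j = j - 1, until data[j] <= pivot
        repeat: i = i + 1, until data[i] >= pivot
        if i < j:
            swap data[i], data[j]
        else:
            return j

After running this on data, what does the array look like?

8 4 7 3 9 6 15 20 12 21 11 18

pivot=11
j stops at 10 (8), i stops at 0 (11); swap ⇒ 8 4 20 15 9 6 3 7 12 21 11 18
j stops at 7 (7), i stops at 2 (20); swap ⇒ 8 4 7 15 9 6 3 20 12 21 11 18
j stops at 6 (3), i stops at 3 (15); swap ⇒ 8 4 7 3 9 6 15 20 12 21 11 18
j stops at 5, i stops at 6; i≥j ⇒ return 5. data=8 4 7 3 9 6 15 20 12 21 11 18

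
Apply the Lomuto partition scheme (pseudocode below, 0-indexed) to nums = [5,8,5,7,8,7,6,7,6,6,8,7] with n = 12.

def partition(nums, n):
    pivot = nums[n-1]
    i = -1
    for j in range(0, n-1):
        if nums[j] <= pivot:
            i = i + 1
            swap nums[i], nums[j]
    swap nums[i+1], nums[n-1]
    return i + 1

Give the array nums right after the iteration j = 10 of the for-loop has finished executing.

[5,5,7,7,6,7,6,6,8,8,8,7]

pivot=7, i=-1
j=0: 5≤7, i=0, swap(0,0) ⇒ [5,8,5,7,8,7,6,7,6,6,8,7]
j=1: 8>7, skip
j=2: 5≤7, i=1, swap(1,2) ⇒ [5,5,8,7,8,7,6,7,6,6,8,7]
j=3: 7≤7, i=2, swap(2,3) ⇒ [5,5,7,8,8,7,6,7,6,6,8,7]
j=4: 8>7, skip
j=5: 7≤7, i=3, swap(3,5) ⇒ [5,5,7,7,8,8,6,7,6,6,8,7]
j=6: 6≤7, i=4, swap(4,6) ⇒ [5,5,7,7,6,8,8,7,6,6,8,7]
j=7: 7≤7, i=5, swap(5,7) ⇒ [5,5,7,7,6,7,8,8,6,6,8,7]
j=8: 6≤7, i=6, swap(6,8) ⇒ [5,5,7,7,6,7,6,8,8,6,8,7]
j=9: 6≤7, i=7, swap(7,9) ⇒ [5,5,7,7,6,7,6,6,8,8,8,7]
j=10: 8>7, skip
(after j=10) nums = [5,5,7,7,6,7,6,6,8,8,8,7]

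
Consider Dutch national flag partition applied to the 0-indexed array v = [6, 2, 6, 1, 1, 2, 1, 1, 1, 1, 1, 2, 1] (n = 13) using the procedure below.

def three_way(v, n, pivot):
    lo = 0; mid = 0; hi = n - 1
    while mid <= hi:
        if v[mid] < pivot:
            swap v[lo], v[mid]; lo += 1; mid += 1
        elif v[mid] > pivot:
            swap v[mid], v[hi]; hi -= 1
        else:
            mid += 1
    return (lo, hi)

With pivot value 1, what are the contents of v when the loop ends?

[1, 1, 1, 1, 1, 1, 1, 1, 2, 6, 2, 2, 6]

pivot = 1; lo=0, mid=0, hi=12
v[mid]=6>1: swap v[0],v[12]; hi=11 → [1, 2, 6, 1, 1, 2, 1, 1, 1, 1, 1, 2, 6]
v[mid]=1=1: mid=1
v[mid]=2>1: swap v[1],v[11]; hi=10 → [1, 2, 6, 1, 1, 2, 1, 1, 1, 1, 1, 2, 6]
v[mid]=2>1: swap v[1],v[10]; hi=9 → [1, 1, 6, 1, 1, 2, 1, 1, 1, 1, 2, 2, 6]
v[mid]=1=1: mid=2
v[mid]=6>1: swap v[2],v[9]; hi=8 → [1, 1, 1, 1, 1, 2, 1, 1, 1, 6, 2, 2, 6]
v[mid]=1=1: mid=3
v[mid]=1=1: mid=4
v[mid]=1=1: mid=5
v[mid]=2>1: swap v[5],v[8]; hi=7 → [1, 1, 1, 1, 1, 1, 1, 1, 2, 6, 2, 2, 6]
v[mid]=1=1: mid=6
v[mid]=1=1: mid=7
v[mid]=1=1: mid=8
end: lo=0, hi=7; v = [1, 1, 1, 1, 1, 1, 1, 1, 2, 6, 2, 2, 6]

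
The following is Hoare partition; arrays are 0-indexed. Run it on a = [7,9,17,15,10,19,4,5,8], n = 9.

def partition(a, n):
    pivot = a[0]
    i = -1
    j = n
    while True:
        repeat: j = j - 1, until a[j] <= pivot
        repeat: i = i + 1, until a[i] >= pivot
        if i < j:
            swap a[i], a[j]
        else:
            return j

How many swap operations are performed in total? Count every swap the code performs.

2

pivot = a[0] = 7; i = -1, j = 9
j→7 (a[7]=5≤7), i→0 (a[0]=7≥7); i<j, swap → [5,9,17,15,10,19,4,7,8]
j→6 (a[6]=4≤7), i→1 (a[1]=9≥7); i<j, swap → [5,4,17,15,10,19,9,7,8]
j→1, i→2; i≥j, return j=1. a = [5,4,17,15,10,19,9,7,8]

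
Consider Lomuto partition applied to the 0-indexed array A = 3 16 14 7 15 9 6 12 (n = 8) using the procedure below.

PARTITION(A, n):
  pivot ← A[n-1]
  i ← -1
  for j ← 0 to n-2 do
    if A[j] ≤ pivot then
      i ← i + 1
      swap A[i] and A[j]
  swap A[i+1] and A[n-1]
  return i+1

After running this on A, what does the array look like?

3 7 9 6 12 14 16 15

pivot=12, i=-1
j=0: 3≤12, i=0, swap(0,0) ⇒ 3 16 14 7 15 9 6 12
j=1: 16>12, skip
j=2: 14>12, skip
j=3: 7≤12, i=1, swap(1,3) ⇒ 3 7 14 16 15 9 6 12
j=4: 15>12, skip
j=5: 9≤12, i=2, swap(2,5) ⇒ 3 7 9 16 15 14 6 12
j=6: 6≤12, i=3, swap(3,6) ⇒ 3 7 9 6 15 14 16 12
swap(4,7) ⇒ 3 7 9 6 12 14 16 15; return 4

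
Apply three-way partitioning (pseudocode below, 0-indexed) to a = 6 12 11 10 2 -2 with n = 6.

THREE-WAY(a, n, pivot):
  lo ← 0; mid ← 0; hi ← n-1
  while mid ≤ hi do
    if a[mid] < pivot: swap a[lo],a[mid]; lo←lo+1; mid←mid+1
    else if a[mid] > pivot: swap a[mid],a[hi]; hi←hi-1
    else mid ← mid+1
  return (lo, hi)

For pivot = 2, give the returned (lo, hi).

lo=0 mid=0 hi=5
6>2: swap(0,5), hi=4 ⇒ -2 12 11 10 2 6
-2<2: swap(0,0), lo=1 mid=1 ⇒ -2 12 11 10 2 6
12>2: swap(1,4), hi=3 ⇒ -2 2 11 10 12 6
2=2: mid=2
11>2: swap(2,3), hi=2 ⇒ -2 2 10 11 12 6
10>2: swap(2,2), hi=1 ⇒ -2 2 10 11 12 6
done. lo=1 hi=1; a=-2 2 10 11 12 6

(1, 1)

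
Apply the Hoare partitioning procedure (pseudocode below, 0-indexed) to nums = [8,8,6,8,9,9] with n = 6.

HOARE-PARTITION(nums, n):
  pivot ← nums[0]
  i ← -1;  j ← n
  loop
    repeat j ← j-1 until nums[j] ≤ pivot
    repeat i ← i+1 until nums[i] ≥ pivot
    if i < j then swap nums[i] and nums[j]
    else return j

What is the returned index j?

1

pivot = nums[0] = 8; i = -1, j = 6
j→3 (nums[3]=8≤8), i→0 (nums[0]=8≥8); i<j, swap → [8,8,6,8,9,9]
j→2 (nums[2]=6≤8), i→1 (nums[1]=8≥8); i<j, swap → [8,6,8,8,9,9]
j→1, i→2; i≥j, return j=1. nums = [8,6,8,8,9,9]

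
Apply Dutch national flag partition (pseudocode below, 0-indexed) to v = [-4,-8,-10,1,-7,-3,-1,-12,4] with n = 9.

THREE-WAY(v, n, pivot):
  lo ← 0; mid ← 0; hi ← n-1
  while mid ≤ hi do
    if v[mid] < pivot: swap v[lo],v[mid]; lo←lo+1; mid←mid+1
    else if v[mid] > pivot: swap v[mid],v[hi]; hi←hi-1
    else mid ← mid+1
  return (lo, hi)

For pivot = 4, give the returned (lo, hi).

lo=0 mid=0 hi=8
-4<4: swap(0,0), lo=1 mid=1 ⇒ [-4,-8,-10,1,-7,-3,-1,-12,4]
-8<4: swap(1,1), lo=2 mid=2 ⇒ [-4,-8,-10,1,-7,-3,-1,-12,4]
-10<4: swap(2,2), lo=3 mid=3 ⇒ [-4,-8,-10,1,-7,-3,-1,-12,4]
1<4: swap(3,3), lo=4 mid=4 ⇒ [-4,-8,-10,1,-7,-3,-1,-12,4]
-7<4: swap(4,4), lo=5 mid=5 ⇒ [-4,-8,-10,1,-7,-3,-1,-12,4]
-3<4: swap(5,5), lo=6 mid=6 ⇒ [-4,-8,-10,1,-7,-3,-1,-12,4]
-1<4: swap(6,6), lo=7 mid=7 ⇒ [-4,-8,-10,1,-7,-3,-1,-12,4]
-12<4: swap(7,7), lo=8 mid=8 ⇒ [-4,-8,-10,1,-7,-3,-1,-12,4]
4=4: mid=9
done. lo=8 hi=8; v=[-4,-8,-10,1,-7,-3,-1,-12,4]

(8, 8)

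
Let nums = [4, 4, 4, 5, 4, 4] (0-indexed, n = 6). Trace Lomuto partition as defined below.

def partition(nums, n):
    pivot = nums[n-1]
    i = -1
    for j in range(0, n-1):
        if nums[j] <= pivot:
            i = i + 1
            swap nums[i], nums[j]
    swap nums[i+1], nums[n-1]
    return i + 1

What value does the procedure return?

4

pivot=4, i=-1
j=0: 4≤4, i=0, swap(0,0) ⇒ [4, 4, 4, 5, 4, 4]
j=1: 4≤4, i=1, swap(1,1) ⇒ [4, 4, 4, 5, 4, 4]
j=2: 4≤4, i=2, swap(2,2) ⇒ [4, 4, 4, 5, 4, 4]
j=3: 5>4, skip
j=4: 4≤4, i=3, swap(3,4) ⇒ [4, 4, 4, 4, 5, 4]
swap(4,5) ⇒ [4, 4, 4, 4, 4, 5]; return 4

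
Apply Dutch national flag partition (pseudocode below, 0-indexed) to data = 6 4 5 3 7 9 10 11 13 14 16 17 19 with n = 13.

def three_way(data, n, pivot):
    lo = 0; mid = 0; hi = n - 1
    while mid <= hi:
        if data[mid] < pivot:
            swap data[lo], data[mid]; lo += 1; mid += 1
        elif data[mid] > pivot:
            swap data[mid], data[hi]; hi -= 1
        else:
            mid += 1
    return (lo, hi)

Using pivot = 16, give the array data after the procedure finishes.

6 4 5 3 7 9 10 11 13 14 16 19 17

lo=0 mid=0 hi=12
6<16: swap(0,0), lo=1 mid=1 ⇒ 6 4 5 3 7 9 10 11 13 14 16 17 19
4<16: swap(1,1), lo=2 mid=2 ⇒ 6 4 5 3 7 9 10 11 13 14 16 17 19
5<16: swap(2,2), lo=3 mid=3 ⇒ 6 4 5 3 7 9 10 11 13 14 16 17 19
3<16: swap(3,3), lo=4 mid=4 ⇒ 6 4 5 3 7 9 10 11 13 14 16 17 19
7<16: swap(4,4), lo=5 mid=5 ⇒ 6 4 5 3 7 9 10 11 13 14 16 17 19
9<16: swap(5,5), lo=6 mid=6 ⇒ 6 4 5 3 7 9 10 11 13 14 16 17 19
10<16: swap(6,6), lo=7 mid=7 ⇒ 6 4 5 3 7 9 10 11 13 14 16 17 19
11<16: swap(7,7), lo=8 mid=8 ⇒ 6 4 5 3 7 9 10 11 13 14 16 17 19
13<16: swap(8,8), lo=9 mid=9 ⇒ 6 4 5 3 7 9 10 11 13 14 16 17 19
14<16: swap(9,9), lo=10 mid=10 ⇒ 6 4 5 3 7 9 10 11 13 14 16 17 19
16=16: mid=11
17>16: swap(11,12), hi=11 ⇒ 6 4 5 3 7 9 10 11 13 14 16 19 17
19>16: swap(11,11), hi=10 ⇒ 6 4 5 3 7 9 10 11 13 14 16 19 17
done. lo=10 hi=10; data=6 4 5 3 7 9 10 11 13 14 16 19 17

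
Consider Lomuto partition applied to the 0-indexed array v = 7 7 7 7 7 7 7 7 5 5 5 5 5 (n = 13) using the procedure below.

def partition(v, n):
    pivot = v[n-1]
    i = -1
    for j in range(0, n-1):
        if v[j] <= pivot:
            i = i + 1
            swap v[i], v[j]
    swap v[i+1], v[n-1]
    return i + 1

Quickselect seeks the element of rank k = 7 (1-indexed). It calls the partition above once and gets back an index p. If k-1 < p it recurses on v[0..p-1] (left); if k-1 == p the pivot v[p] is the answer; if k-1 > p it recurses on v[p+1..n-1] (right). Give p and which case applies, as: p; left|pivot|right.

4; right

pivot=5, i=-1
j=0: 7>5, skip
j=1: 7>5, skip
j=2: 7>5, skip
j=3: 7>5, skip
j=4: 7>5, skip
j=5: 7>5, skip
j=6: 7>5, skip
j=7: 7>5, skip
j=8: 5≤5, i=0, swap(0,8) ⇒ 5 7 7 7 7 7 7 7 7 5 5 5 5
j=9: 5≤5, i=1, swap(1,9) ⇒ 5 5 7 7 7 7 7 7 7 7 5 5 5
j=10: 5≤5, i=2, swap(2,10) ⇒ 5 5 5 7 7 7 7 7 7 7 7 5 5
j=11: 5≤5, i=3, swap(3,11) ⇒ 5 5 5 5 7 7 7 7 7 7 7 7 5
swap(4,12) ⇒ 5 5 5 5 5 7 7 7 7 7 7 7 7; return 4
p = 4; k-1 = 6 > 4 ⇒ right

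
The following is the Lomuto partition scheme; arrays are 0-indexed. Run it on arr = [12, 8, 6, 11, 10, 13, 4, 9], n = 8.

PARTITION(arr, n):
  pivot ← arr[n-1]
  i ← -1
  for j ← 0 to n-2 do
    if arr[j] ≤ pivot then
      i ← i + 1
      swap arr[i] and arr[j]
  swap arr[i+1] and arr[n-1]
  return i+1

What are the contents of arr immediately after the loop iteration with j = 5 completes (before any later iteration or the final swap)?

[8, 6, 12, 11, 10, 13, 4, 9]

pivot=9, i=-1
j=0: 12>9, skip
j=1: 8≤9, i=0, swap(0,1) ⇒ [8, 12, 6, 11, 10, 13, 4, 9]
j=2: 6≤9, i=1, swap(1,2) ⇒ [8, 6, 12, 11, 10, 13, 4, 9]
j=3: 11>9, skip
j=4: 10>9, skip
j=5: 13>9, skip
(after j=5) arr = [8, 6, 12, 11, 10, 13, 4, 9]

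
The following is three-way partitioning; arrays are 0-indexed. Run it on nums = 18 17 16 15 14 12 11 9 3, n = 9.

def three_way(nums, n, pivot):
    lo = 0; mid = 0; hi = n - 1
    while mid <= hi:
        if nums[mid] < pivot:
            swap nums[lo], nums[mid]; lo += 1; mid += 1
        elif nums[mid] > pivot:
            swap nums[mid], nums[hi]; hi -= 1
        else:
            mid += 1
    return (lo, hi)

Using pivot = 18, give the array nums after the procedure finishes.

pivot = 18; lo=0, mid=0, hi=8
nums[mid]=18=18: mid=1
nums[mid]=17<18: swap nums[0],nums[1]; lo=1,mid=2 → 17 18 16 15 14 12 11 9 3
nums[mid]=16<18: swap nums[1],nums[2]; lo=2,mid=3 → 17 16 18 15 14 12 11 9 3
nums[mid]=15<18: swap nums[2],nums[3]; lo=3,mid=4 → 17 16 15 18 14 12 11 9 3
nums[mid]=14<18: swap nums[3],nums[4]; lo=4,mid=5 → 17 16 15 14 18 12 11 9 3
nums[mid]=12<18: swap nums[4],nums[5]; lo=5,mid=6 → 17 16 15 14 12 18 11 9 3
nums[mid]=11<18: swap nums[5],nums[6]; lo=6,mid=7 → 17 16 15 14 12 11 18 9 3
nums[mid]=9<18: swap nums[6],nums[7]; lo=7,mid=8 → 17 16 15 14 12 11 9 18 3
nums[mid]=3<18: swap nums[7],nums[8]; lo=8,mid=9 → 17 16 15 14 12 11 9 3 18
end: lo=8, hi=8; nums = 17 16 15 14 12 11 9 3 18

17 16 15 14 12 11 9 3 18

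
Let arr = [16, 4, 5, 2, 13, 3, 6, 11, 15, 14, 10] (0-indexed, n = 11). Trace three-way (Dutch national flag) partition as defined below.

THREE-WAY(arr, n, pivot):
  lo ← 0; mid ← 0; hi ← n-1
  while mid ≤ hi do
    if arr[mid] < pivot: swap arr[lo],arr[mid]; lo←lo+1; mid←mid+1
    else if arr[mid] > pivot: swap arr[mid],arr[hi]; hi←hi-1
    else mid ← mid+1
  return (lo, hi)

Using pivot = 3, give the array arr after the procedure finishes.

[2, 3, 5, 13, 4, 6, 11, 15, 14, 10, 16]

lo=0 mid=0 hi=10
16>3: swap(0,10), hi=9 ⇒ [10, 4, 5, 2, 13, 3, 6, 11, 15, 14, 16]
10>3: swap(0,9), hi=8 ⇒ [14, 4, 5, 2, 13, 3, 6, 11, 15, 10, 16]
14>3: swap(0,8), hi=7 ⇒ [15, 4, 5, 2, 13, 3, 6, 11, 14, 10, 16]
15>3: swap(0,7), hi=6 ⇒ [11, 4, 5, 2, 13, 3, 6, 15, 14, 10, 16]
11>3: swap(0,6), hi=5 ⇒ [6, 4, 5, 2, 13, 3, 11, 15, 14, 10, 16]
6>3: swap(0,5), hi=4 ⇒ [3, 4, 5, 2, 13, 6, 11, 15, 14, 10, 16]
3=3: mid=1
4>3: swap(1,4), hi=3 ⇒ [3, 13, 5, 2, 4, 6, 11, 15, 14, 10, 16]
13>3: swap(1,3), hi=2 ⇒ [3, 2, 5, 13, 4, 6, 11, 15, 14, 10, 16]
2<3: swap(0,1), lo=1 mid=2 ⇒ [2, 3, 5, 13, 4, 6, 11, 15, 14, 10, 16]
5>3: swap(2,2), hi=1 ⇒ [2, 3, 5, 13, 4, 6, 11, 15, 14, 10, 16]
done. lo=1 hi=1; arr=[2, 3, 5, 13, 4, 6, 11, 15, 14, 10, 16]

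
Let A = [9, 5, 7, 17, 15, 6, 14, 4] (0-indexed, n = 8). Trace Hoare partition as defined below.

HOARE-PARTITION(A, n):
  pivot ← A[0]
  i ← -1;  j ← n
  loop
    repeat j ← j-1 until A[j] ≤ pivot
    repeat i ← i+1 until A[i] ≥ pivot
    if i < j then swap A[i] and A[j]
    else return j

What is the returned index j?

pivot = A[0] = 9; i = -1, j = 8
j→7 (A[7]=4≤9), i→0 (A[0]=9≥9); i<j, swap → [4, 5, 7, 17, 15, 6, 14, 9]
j→5 (A[5]=6≤9), i→3 (A[3]=17≥9); i<j, swap → [4, 5, 7, 6, 15, 17, 14, 9]
j→3, i→4; i≥j, return j=3. A = [4, 5, 7, 6, 15, 17, 14, 9]

3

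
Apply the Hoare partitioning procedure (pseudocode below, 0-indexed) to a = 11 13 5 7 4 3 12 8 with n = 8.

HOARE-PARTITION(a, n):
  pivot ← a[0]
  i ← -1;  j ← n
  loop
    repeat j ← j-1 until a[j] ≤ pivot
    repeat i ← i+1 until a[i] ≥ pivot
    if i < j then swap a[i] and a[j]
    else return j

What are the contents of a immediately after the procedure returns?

8 3 5 7 4 13 12 11

pivot = a[0] = 11; i = -1, j = 8
j→7 (a[7]=8≤11), i→0 (a[0]=11≥11); i<j, swap → 8 13 5 7 4 3 12 11
j→5 (a[5]=3≤11), i→1 (a[1]=13≥11); i<j, swap → 8 3 5 7 4 13 12 11
j→4, i→5; i≥j, return j=4. a = 8 3 5 7 4 13 12 11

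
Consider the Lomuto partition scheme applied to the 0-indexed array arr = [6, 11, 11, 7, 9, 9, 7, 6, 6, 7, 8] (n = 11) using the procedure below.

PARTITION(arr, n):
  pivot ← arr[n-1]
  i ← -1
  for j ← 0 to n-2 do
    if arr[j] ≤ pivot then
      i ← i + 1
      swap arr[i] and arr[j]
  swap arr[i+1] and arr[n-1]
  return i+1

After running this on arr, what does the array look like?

[6, 7, 7, 6, 6, 7, 8, 11, 9, 9, 11]

pivot = arr[10] = 8; i = -1
j=0: arr[0]=6 ≤ 8 → i=0, swap arr[0],arr[0] (no change) → [6, 11, 11, 7, 9, 9, 7, 6, 6, 7, 8]
j=1: arr[1]=11 > 8 → no swap
j=2: arr[2]=11 > 8 → no swap
j=3: arr[3]=7 ≤ 8 → i=1, swap arr[1],arr[3] → [6, 7, 11, 11, 9, 9, 7, 6, 6, 7, 8]
j=4: arr[4]=9 > 8 → no swap
j=5: arr[5]=9 > 8 → no swap
j=6: arr[6]=7 ≤ 8 → i=2, swap arr[2],arr[6] → [6, 7, 7, 11, 9, 9, 11, 6, 6, 7, 8]
j=7: arr[7]=6 ≤ 8 → i=3, swap arr[3],arr[7] → [6, 7, 7, 6, 9, 9, 11, 11, 6, 7, 8]
j=8: arr[8]=6 ≤ 8 → i=4, swap arr[4],arr[8] → [6, 7, 7, 6, 6, 9, 11, 11, 9, 7, 8]
j=9: arr[9]=7 ≤ 8 → i=5, swap arr[5],arr[9] → [6, 7, 7, 6, 6, 7, 11, 11, 9, 9, 8]
final swap arr[6],arr[10] → [6, 7, 7, 6, 6, 7, 8, 11, 9, 9, 11]; return 6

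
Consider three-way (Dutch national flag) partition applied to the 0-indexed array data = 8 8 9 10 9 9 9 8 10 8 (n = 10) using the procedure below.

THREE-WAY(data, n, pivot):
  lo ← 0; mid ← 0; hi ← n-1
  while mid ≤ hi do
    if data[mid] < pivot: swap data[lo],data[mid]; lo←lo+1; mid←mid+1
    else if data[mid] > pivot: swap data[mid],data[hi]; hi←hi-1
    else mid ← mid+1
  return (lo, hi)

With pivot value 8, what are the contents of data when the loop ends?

pivot = 8; lo=0, mid=0, hi=9
data[mid]=8=8: mid=1
data[mid]=8=8: mid=2
data[mid]=9>8: swap data[2],data[9]; hi=8 → 8 8 8 10 9 9 9 8 10 9
data[mid]=8=8: mid=3
data[mid]=10>8: swap data[3],data[8]; hi=7 → 8 8 8 10 9 9 9 8 10 9
data[mid]=10>8: swap data[3],data[7]; hi=6 → 8 8 8 8 9 9 9 10 10 9
data[mid]=8=8: mid=4
data[mid]=9>8: swap data[4],data[6]; hi=5 → 8 8 8 8 9 9 9 10 10 9
data[mid]=9>8: swap data[4],data[5]; hi=4 → 8 8 8 8 9 9 9 10 10 9
data[mid]=9>8: swap data[4],data[4]; hi=3 → 8 8 8 8 9 9 9 10 10 9
end: lo=0, hi=3; data = 8 8 8 8 9 9 9 10 10 9

8 8 8 8 9 9 9 10 10 9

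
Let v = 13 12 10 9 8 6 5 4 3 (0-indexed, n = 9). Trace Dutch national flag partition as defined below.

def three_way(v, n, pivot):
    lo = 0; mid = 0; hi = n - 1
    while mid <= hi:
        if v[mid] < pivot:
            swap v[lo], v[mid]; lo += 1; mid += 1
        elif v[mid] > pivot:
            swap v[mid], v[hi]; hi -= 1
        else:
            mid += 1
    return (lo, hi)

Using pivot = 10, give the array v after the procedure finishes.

3 4 9 8 6 5 10 12 13

pivot = 10; lo=0, mid=0, hi=8
v[mid]=13>10: swap v[0],v[8]; hi=7 → 3 12 10 9 8 6 5 4 13
v[mid]=3<10: swap v[0],v[0]; lo=1,mid=1 → 3 12 10 9 8 6 5 4 13
v[mid]=12>10: swap v[1],v[7]; hi=6 → 3 4 10 9 8 6 5 12 13
v[mid]=4<10: swap v[1],v[1]; lo=2,mid=2 → 3 4 10 9 8 6 5 12 13
v[mid]=10=10: mid=3
v[mid]=9<10: swap v[2],v[3]; lo=3,mid=4 → 3 4 9 10 8 6 5 12 13
v[mid]=8<10: swap v[3],v[4]; lo=4,mid=5 → 3 4 9 8 10 6 5 12 13
v[mid]=6<10: swap v[4],v[5]; lo=5,mid=6 → 3 4 9 8 6 10 5 12 13
v[mid]=5<10: swap v[5],v[6]; lo=6,mid=7 → 3 4 9 8 6 5 10 12 13
end: lo=6, hi=6; v = 3 4 9 8 6 5 10 12 13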